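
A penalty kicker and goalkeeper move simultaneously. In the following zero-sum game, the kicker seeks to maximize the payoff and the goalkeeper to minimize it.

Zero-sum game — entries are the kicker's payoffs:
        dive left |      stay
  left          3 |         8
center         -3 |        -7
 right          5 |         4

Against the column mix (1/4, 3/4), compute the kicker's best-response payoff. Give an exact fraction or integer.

left: (3)·(1/4) + (8)·(3/4) = 27/4.
center: (-3)·(1/4) + (-7)·(3/4) = -6.
right: (5)·(1/4) + (4)·(3/4) = 17/4.
The best pure response is left with expected payoff 27/4.

27/4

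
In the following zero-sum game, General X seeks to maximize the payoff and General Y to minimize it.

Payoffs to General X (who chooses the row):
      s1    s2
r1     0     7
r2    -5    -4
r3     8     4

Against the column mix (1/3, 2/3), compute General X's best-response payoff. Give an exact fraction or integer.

16/3

r1: (0)·(1/3) + (7)·(2/3) = 14/3.
r2: (-5)·(1/3) + (-4)·(2/3) = -13/3.
r3: (8)·(1/3) + (4)·(2/3) = 16/3.
The best pure response is r3 with expected payoff 16/3.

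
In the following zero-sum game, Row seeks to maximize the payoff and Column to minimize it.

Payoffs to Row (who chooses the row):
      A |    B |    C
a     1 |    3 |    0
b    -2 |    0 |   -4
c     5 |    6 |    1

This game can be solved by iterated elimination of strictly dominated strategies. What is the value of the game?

Row b is strictly dominated by row a (1>-2, 3>0, 0>-4); eliminate b.
Column B is strictly dominated by A for Column (1<3, 5<6); eliminate B.
Row a is strictly dominated by row c (5>1, 1>0); eliminate a.
Column A is strictly dominated by C for Column (1<5); eliminate A.
Only (c, C) remains, with payoff 1.

1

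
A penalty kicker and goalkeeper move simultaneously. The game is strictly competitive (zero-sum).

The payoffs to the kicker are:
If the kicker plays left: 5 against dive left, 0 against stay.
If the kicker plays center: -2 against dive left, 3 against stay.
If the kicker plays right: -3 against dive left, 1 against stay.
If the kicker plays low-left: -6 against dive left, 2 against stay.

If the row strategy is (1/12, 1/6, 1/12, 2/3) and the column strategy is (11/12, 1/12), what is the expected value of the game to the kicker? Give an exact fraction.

Against (11/12, 1/12), each row's expected payoff is left: 55/12; center: -19/12; right: -8/3; low-left: -16/3.
Taking the (1/12, 1/6, 1/12, 2/3)-weighted average: (1/12)·(55/12) + (1/6)·(-19/12) + (1/12)·(-8/3) + (2/3)·(-16/3) = -527/144.

-527/144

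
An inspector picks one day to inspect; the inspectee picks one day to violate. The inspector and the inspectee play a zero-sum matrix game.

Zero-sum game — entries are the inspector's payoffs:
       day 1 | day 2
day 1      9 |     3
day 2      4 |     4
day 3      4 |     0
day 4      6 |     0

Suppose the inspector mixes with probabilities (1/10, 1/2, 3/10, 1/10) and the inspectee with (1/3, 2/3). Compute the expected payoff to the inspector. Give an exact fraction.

31/10

Against (1/3, 2/3), each row's expected payoff is day 1: 5; day 2: 4; day 3: 4/3; day 4: 2.
Taking the (1/10, 1/2, 3/10, 1/10)-weighted average: (1/10)·(5) + (1/2)·(4) + (3/10)·(4/3) + (1/10)·(2) = 31/10.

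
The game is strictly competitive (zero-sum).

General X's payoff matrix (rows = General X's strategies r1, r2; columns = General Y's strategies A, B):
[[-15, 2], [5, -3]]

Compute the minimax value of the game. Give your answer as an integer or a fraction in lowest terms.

-7/5

Row minima are -15 and -3, so General X's maximin is -3; column maxima are 5 and 2, so General Y's minimax is 2. These differ, so the equilibrium is in mixed strategies.
Let General X play r1 with probability p. General Y is indifferent when −15p + 5(1−p) = 2p − 3(1−p), giving p = 8/25.
Let General Y play A with probability q. General X is indifferent when −15q + 2(1−q) = 5q − 3(1−q), giving q = 1/5.
The value is -15·(1/5) + (2)·(4/5) = -7/5.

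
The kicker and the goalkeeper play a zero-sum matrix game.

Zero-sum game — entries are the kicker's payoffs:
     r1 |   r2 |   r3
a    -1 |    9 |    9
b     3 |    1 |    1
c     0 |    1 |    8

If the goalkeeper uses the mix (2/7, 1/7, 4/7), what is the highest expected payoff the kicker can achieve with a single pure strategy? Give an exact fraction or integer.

a: (-1)·(2/7) + (9)·(1/7) + (9)·(4/7) = 43/7.
b: (3)·(2/7) + (1)·(1/7) + (1)·(4/7) = 11/7.
c: (0)·(2/7) + (1)·(1/7) + (8)·(4/7) = 33/7.
The best pure response is a with expected payoff 43/7.

43/7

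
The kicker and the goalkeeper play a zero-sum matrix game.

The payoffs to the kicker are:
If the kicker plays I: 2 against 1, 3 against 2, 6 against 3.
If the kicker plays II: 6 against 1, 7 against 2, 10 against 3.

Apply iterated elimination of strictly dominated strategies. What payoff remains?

Column 2 is strictly dominated by 1 for the goalkeeper (2<3, 6<7); eliminate 2.
Row I is strictly dominated by row II (6>2, 10>6); eliminate I.
Column 3 is strictly dominated by 1 for the goalkeeper (6<10); eliminate 3.
Only (II, 1) remains, with payoff 6.

6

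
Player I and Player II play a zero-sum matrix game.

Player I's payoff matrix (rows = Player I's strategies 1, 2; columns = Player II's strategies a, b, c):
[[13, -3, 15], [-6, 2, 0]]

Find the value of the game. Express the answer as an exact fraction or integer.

Column c is strictly dominated by a for Player II (it gives Player I more in every row).
The remaining 2×2 game on (1, 2) × (a, b) has no saddle point. Let Player I play 1 with probability p; indifference gives 13p − 6(1−p) = −3p + 2(1−p), so p = 1/3.
Similarly Player II's optimal q on a is 5/24, and the value is 13·(5/24) + (-3)·(19/24) = 1/3.

1/3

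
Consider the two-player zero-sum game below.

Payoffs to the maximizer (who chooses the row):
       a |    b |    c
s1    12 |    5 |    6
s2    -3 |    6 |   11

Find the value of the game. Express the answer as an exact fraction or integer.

Column c is strictly dominated by b for the minimizer (it gives the maximizer more in every row).
The remaining 2×2 game on (s1, s2) × (a, b) has no saddle point. Let the maximizer play s1 with probability p; indifference gives 12p − 3(1−p) = 5p + 6(1−p), so p = 9/16.
Similarly the minimizer's optimal q on a is 1/16, and the value is 12·(1/16) + (5)·(15/16) = 87/16.

87/16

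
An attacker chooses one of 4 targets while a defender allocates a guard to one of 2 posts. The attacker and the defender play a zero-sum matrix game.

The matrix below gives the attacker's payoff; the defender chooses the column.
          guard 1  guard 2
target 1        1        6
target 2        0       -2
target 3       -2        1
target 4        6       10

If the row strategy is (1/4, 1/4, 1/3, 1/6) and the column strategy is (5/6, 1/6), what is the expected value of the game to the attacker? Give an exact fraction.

71/72

Against (5/6, 1/6), each row's expected payoff is target 1: 11/6; target 2: -1/3; target 3: -3/2; target 4: 20/3.
Taking the (1/4, 1/4, 1/3, 1/6)-weighted average: (1/4)·(11/6) + (1/4)·(-1/3) + (1/3)·(-3/2) + (1/6)·(20/3) = 71/72.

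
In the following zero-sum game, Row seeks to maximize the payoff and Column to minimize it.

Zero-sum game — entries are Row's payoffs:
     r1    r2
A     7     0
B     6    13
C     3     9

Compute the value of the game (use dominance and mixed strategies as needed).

13/2

Row C is strictly dominated by row B, so Row never plays it.
The remaining 2×2 game on (A, B) × (r1, r2) has no saddle point. Let Row play A with probability p; indifference gives 7p + 6(1−p) = 13(1−p), so p = 1/2.
Similarly Column's optimal q on r1 is 13/14, and the value is 7·(13/14) + (0)·(1/14) = 13/2.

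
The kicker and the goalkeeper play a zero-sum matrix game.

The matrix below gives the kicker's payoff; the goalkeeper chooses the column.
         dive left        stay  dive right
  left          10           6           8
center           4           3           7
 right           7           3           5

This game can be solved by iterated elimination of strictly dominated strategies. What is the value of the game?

Row right is strictly dominated by row left (10>7, 6>3, 8>5); eliminate right.
Column dive right is strictly dominated by stay for the goalkeeper (6<8, 3<7); eliminate dive right.
Column dive left is strictly dominated by stay for the goalkeeper (6<10, 3<4); eliminate dive left.
Row center is strictly dominated by row left (6>3); eliminate center.
Only (left, stay) remains, with payoff 6.

6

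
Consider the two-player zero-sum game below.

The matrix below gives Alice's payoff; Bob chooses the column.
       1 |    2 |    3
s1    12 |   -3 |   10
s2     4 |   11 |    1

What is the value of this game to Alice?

Column 1 is strictly dominated by 3 for Bob (it gives Alice more in every row).
The remaining 2×2 game on (s1, s2) × (2, 3) has no saddle point. Let Alice play s1 with probability p; indifference gives −3p + 11(1−p) = 10p + (1−p), so p = 10/23.
Similarly Bob's optimal q on 2 is 9/23, and the value is -3·(9/23) + (10)·(14/23) = 113/23.

113/23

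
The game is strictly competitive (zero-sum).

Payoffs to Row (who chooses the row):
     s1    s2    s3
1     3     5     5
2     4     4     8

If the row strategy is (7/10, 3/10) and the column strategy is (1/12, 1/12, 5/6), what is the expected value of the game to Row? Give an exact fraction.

Against (1/12, 1/12, 5/6), each row's expected payoff is 1: 29/6; 2: 22/3.
Taking the (7/10, 3/10)-weighted average: (7/10)·(29/6) + (3/10)·(22/3) = 67/12.

67/12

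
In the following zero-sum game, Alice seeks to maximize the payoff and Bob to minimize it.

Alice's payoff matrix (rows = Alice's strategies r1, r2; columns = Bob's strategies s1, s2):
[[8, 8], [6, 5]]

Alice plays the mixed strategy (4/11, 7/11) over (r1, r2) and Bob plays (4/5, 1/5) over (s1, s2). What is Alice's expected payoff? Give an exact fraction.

Against (4/5, 1/5), each row's expected payoff is r1: 8; r2: 29/5.
Taking the (4/11, 7/11)-weighted average: (4/11)·(8) + (7/11)·(29/5) = 33/5.

33/5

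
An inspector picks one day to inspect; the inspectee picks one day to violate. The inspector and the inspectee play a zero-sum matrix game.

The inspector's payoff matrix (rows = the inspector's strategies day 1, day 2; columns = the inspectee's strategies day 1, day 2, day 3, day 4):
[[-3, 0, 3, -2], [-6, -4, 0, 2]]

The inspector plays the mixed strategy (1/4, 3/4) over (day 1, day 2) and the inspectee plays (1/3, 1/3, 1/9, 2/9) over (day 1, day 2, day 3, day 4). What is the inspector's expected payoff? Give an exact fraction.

-22/9

Against (1/3, 1/3, 1/9, 2/9), each row's expected payoff is day 1: -10/9; day 2: -26/9.
Taking the (1/4, 3/4)-weighted average: (1/4)·(-10/9) + (3/4)·(-26/9) = -22/9.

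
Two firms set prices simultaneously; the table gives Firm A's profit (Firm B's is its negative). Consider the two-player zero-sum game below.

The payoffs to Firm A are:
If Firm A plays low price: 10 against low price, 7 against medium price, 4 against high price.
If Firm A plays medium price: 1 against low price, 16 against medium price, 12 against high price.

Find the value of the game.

116/17

Column medium price is strictly dominated by high price for Firm B (it gives Firm A more in every row).
The remaining 2×2 game on (low price, medium price) × (low price, high price) has no saddle point. Let Firm A play low price with probability p; indifference gives 10p + (1−p) = 4p + 12(1−p), so p = 11/17.
Similarly Firm B's optimal q on low price is 8/17, and the value is 10·(8/17) + (4)·(9/17) = 116/17.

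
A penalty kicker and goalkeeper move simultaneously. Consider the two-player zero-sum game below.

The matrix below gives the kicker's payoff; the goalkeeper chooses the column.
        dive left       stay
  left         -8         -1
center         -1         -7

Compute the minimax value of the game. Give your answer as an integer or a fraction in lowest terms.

Row minima are -8 and -7, so the kicker's maximin is -7; column maxima are -1 and -1, so the goalkeeper's minimax is -1. These differ, so the equilibrium is in mixed strategies.
Let the kicker play left with probability p. The goalkeeper is indifferent when −8p − (1−p) = −p − 7(1−p), giving p = 6/13.
Let the goalkeeper play dive left with probability q. The kicker is indifferent when −8q − (1−q) = −q − 7(1−q), giving q = 6/13.
The value is -8·(6/13) + (-1)·(7/13) = -55/13.

-55/13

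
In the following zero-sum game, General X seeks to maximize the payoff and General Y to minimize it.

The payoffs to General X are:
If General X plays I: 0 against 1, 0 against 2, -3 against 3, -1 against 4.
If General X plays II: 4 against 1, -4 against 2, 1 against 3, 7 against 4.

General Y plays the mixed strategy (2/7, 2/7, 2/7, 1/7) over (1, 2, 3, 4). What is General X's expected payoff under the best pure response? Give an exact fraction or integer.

9/7

I: (0)·(2/7) + (0)·(2/7) + (-3)·(2/7) + (-1)·(1/7) = -1.
II: (4)·(2/7) + (-4)·(2/7) + (1)·(2/7) + (7)·(1/7) = 9/7.
The best pure response is II with expected payoff 9/7.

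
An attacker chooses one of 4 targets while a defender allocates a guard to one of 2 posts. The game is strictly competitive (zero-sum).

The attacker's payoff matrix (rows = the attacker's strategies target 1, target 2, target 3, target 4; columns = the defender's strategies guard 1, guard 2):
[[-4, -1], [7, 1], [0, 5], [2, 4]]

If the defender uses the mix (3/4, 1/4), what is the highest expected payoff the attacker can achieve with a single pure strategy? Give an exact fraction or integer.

11/2

target 1: (-4)·(3/4) + (-1)·(1/4) = -13/4.
target 2: (7)·(3/4) + (1)·(1/4) = 11/2.
target 3: (0)·(3/4) + (5)·(1/4) = 5/4.
target 4: (2)·(3/4) + (4)·(1/4) = 5/2.
The best pure response is target 2 with expected payoff 11/2.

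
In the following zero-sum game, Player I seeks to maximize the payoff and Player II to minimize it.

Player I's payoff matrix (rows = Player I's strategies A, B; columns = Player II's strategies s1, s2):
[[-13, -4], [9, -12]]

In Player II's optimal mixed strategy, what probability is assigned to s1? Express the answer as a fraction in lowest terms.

4/15

Row minima are -13 and -12, so Player I's maximin is -12; column maxima are 9 and -4, so Player II's minimax is -4. These differ, so the equilibrium is in mixed strategies.
Let Player II play s1 with probability q. Player I is indifferent when −13q − 4(1−q) = 9q − 12(1−q), giving q = 4/15.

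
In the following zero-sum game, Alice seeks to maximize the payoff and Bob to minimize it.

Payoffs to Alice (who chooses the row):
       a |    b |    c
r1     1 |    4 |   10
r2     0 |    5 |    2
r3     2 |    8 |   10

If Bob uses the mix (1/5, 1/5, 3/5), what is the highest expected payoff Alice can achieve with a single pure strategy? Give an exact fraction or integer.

8

r1: (1)·(1/5) + (4)·(1/5) + (10)·(3/5) = 7.
r2: (0)·(1/5) + (5)·(1/5) + (2)·(3/5) = 11/5.
r3: (2)·(1/5) + (8)·(1/5) + (10)·(3/5) = 8.
The best pure response is r3 with expected payoff 8.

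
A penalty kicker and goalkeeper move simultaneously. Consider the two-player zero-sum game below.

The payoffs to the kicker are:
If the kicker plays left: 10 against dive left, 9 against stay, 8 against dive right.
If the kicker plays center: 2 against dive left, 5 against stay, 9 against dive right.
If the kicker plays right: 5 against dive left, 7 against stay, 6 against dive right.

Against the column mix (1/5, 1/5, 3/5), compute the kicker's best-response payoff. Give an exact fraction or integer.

left: (10)·(1/5) + (9)·(1/5) + (8)·(3/5) = 43/5.
center: (2)·(1/5) + (5)·(1/5) + (9)·(3/5) = 34/5.
right: (5)·(1/5) + (7)·(1/5) + (6)·(3/5) = 6.
The best pure response is left with expected payoff 43/5.

43/5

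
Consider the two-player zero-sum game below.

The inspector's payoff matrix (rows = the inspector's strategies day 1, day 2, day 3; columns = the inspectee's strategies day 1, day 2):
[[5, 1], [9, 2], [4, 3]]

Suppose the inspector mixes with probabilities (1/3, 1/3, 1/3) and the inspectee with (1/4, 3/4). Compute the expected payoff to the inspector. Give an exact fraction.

Against (1/4, 3/4), each row's expected payoff is day 1: 2; day 2: 15/4; day 3: 13/4.
Taking the (1/3, 1/3, 1/3)-weighted average: (1/3)·(2) + (1/3)·(15/4) + (1/3)·(13/4) = 3.

3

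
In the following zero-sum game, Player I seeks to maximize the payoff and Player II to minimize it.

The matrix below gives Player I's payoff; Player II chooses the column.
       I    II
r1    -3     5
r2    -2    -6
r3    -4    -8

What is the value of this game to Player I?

-7/3

Row r3 is strictly dominated by row r2, so Player I never plays it.
The remaining 2×2 game on (r1, r2) × (I, II) has no saddle point. Let Player I play r1 with probability p; indifference gives −3p − 2(1−p) = 5p − 6(1−p), so p = 1/3.
Similarly Player II's optimal q on I is 11/12, and the value is -3·(11/12) + (5)·(1/12) = -7/3.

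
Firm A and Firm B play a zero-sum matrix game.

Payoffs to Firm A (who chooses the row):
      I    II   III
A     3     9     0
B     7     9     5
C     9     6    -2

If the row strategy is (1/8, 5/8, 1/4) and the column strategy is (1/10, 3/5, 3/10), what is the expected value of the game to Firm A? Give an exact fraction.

Against (1/10, 3/5, 3/10), each row's expected payoff is A: 57/10; B: 38/5; C: 39/10.
Taking the (1/8, 5/8, 1/4)-weighted average: (1/8)·(57/10) + (5/8)·(38/5) + (1/4)·(39/10) = 103/16.

103/16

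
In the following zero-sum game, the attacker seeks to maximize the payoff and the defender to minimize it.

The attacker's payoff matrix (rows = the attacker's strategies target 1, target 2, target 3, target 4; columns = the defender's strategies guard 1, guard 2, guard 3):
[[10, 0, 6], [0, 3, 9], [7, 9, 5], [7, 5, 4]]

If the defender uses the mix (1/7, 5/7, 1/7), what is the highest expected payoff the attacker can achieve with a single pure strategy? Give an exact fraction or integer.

57/7

target 1: (10)·(1/7) + (0)·(5/7) + (6)·(1/7) = 16/7.
target 2: (0)·(1/7) + (3)·(5/7) + (9)·(1/7) = 24/7.
target 3: (7)·(1/7) + (9)·(5/7) + (5)·(1/7) = 57/7.
target 4: (7)·(1/7) + (5)·(5/7) + (4)·(1/7) = 36/7.
The best pure response is target 3 with expected payoff 57/7.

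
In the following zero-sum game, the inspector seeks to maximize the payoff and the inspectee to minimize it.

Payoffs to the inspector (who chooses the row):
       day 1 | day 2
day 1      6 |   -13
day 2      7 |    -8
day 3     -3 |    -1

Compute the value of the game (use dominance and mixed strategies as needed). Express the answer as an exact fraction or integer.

-31/17

Row day 1 is strictly dominated by row day 2, so the inspector never plays it.
The remaining 2×2 game on (day 2, day 3) × (day 1, day 2) has no saddle point. Let the inspector play day 2 with probability p; indifference gives 7p − 3(1−p) = −8p − (1−p), so p = 2/17.
Similarly the inspectee's optimal q on day 1 is 7/17, and the value is 7·(7/17) + (-8)·(10/17) = -31/17.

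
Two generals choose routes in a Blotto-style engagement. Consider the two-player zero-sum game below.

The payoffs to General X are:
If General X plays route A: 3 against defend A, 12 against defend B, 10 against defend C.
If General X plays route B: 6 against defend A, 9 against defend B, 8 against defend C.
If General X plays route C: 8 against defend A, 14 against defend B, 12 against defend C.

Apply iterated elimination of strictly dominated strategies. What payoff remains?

Column defend B is strictly dominated by defend A for General Y (3<12, 6<9, 8<14); eliminate defend B.
Row route A is strictly dominated by row route C (8>3, 12>10); eliminate route A.
Column defend C is strictly dominated by defend A for General Y (6<8, 8<12); eliminate defend C.
Row route B is strictly dominated by row route C (8>6); eliminate route B.
Only (route C, defend A) remains, with payoff 8.

8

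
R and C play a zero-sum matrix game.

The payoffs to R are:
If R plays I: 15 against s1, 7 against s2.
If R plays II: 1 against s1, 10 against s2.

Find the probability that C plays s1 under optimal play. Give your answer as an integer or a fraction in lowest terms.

3/17

Row minima are 7 and 1, so R's maximin is 7; column maxima are 15 and 10, so C's minimax is 10. These differ, so the equilibrium is in mixed strategies.
Let C play s1 with probability q. R is indifferent when 15q + 7(1−q) = q + 10(1−q), giving q = 3/17.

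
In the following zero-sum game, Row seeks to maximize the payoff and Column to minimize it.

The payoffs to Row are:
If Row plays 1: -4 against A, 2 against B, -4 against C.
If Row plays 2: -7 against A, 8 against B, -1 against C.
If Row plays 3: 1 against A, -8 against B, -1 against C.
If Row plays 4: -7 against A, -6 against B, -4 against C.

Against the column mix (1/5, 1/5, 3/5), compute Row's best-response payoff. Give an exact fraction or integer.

1: (-4)·(1/5) + (2)·(1/5) + (-4)·(3/5) = -14/5.
2: (-7)·(1/5) + (8)·(1/5) + (-1)·(3/5) = -2/5.
3: (1)·(1/5) + (-8)·(1/5) + (-1)·(3/5) = -2.
4: (-7)·(1/5) + (-6)·(1/5) + (-4)·(3/5) = -5.
The best pure response is 2 with expected payoff -2/5.

-2/5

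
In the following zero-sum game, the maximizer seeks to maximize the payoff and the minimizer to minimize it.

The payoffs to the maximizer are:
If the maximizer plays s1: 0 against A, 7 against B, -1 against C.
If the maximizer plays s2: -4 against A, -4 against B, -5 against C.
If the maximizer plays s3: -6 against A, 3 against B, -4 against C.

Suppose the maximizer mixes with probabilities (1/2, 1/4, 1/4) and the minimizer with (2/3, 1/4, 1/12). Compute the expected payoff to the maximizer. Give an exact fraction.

-13/12

Against (2/3, 1/4, 1/12), each row's expected payoff is s1: 5/3; s2: -49/12; s3: -43/12.
Taking the (1/2, 1/4, 1/4)-weighted average: (1/2)·(5/3) + (1/4)·(-49/12) + (1/4)·(-43/12) = -13/12.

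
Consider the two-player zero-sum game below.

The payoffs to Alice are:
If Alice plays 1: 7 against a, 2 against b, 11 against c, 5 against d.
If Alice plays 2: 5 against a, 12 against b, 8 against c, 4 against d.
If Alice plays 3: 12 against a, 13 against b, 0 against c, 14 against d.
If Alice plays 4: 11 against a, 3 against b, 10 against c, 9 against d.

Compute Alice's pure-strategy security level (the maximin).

4

The worst-case payoff for each row is 1: 2, 2: 4, 3: 0, 4: 3.
The best of these is 4.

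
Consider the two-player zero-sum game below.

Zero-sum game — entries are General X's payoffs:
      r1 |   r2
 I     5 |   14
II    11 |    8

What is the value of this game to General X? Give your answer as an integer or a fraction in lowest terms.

Row minima are 5 and 8, so General X's maximin is 8; column maxima are 11 and 14, so General Y's minimax is 11. These differ, so the equilibrium is in mixed strategies.
Let General X play I with probability p. General Y is indifferent when 5p + 11(1−p) = 14p + 8(1−p), giving p = 1/4.
Let General Y play r1 with probability q. General X is indifferent when 5q + 14(1−q) = 11q + 8(1−q), giving q = 1/2.
The value is 5·(1/2) + (14)·(1/2) = 19/2.

19/2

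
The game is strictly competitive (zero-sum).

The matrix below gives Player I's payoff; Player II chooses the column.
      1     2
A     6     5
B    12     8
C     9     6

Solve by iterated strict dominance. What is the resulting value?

8

Row C is strictly dominated by row B (12>9, 8>6); eliminate C.
Column 1 is strictly dominated by 2 for Player II (5<6, 8<12); eliminate 1.
Row A is strictly dominated by row B (8>5); eliminate A.
Only (B, 2) remains, with payoff 8.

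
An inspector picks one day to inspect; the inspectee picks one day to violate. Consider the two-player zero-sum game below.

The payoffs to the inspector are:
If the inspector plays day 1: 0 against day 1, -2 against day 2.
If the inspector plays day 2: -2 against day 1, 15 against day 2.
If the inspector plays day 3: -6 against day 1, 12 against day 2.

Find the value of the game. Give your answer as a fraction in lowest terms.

Row day 3 is strictly dominated by row day 2, so the inspector never plays it.
The remaining 2×2 game on (day 1, day 2) × (day 1, day 2) has no saddle point. Let the inspector play day 1 with probability p; indifference gives −2(1−p) = −2p + 15(1−p), so p = 17/19.
Similarly the inspectee's optimal q on day 1 is 17/19, and the value is 0·(17/19) + (-2)·(2/19) = -4/19.

-4/19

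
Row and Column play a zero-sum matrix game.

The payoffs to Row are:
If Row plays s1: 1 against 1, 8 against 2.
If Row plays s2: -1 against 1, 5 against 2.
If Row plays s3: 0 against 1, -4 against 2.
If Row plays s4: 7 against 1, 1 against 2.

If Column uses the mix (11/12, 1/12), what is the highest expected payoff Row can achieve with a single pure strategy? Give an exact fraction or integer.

s1: (1)·(11/12) + (8)·(1/12) = 19/12.
s2: (-1)·(11/12) + (5)·(1/12) = -1/2.
s3: (0)·(11/12) + (-4)·(1/12) = -1/3.
s4: (7)·(11/12) + (1)·(1/12) = 13/2.
The best pure response is s4 with expected payoff 13/2.

13/2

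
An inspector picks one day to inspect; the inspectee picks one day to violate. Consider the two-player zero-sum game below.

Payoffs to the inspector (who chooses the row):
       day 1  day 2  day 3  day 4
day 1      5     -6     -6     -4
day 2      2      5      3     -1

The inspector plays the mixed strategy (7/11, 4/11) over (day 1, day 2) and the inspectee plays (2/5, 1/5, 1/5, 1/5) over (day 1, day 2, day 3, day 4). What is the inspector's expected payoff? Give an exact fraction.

Against (2/5, 1/5, 1/5, 1/5), each row's expected payoff is day 1: -6/5; day 2: 11/5.
Taking the (7/11, 4/11)-weighted average: (7/11)·(-6/5) + (4/11)·(11/5) = 2/55.

2/55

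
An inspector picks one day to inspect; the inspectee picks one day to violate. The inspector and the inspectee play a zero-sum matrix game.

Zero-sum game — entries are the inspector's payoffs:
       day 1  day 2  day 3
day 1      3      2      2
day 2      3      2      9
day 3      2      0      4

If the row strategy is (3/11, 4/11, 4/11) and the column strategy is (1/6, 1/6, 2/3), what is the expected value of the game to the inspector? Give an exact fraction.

25/6

Against (1/6, 1/6, 2/3), each row's expected payoff is day 1: 13/6; day 2: 41/6; day 3: 3.
Taking the (3/11, 4/11, 4/11)-weighted average: (3/11)·(13/6) + (4/11)·(41/6) + (4/11)·(3) = 25/6.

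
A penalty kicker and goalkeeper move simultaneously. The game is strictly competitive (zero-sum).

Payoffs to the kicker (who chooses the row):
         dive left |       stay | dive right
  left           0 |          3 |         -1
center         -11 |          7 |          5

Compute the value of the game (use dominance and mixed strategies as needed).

Column stay is strictly dominated by dive right for the goalkeeper (it gives the kicker more in every row).
The remaining 2×2 game on (left, center) × (dive left, dive right) has no saddle point. Let the kicker play left with probability p; indifference gives −11(1−p) = −p + 5(1−p), so p = 16/17.
Similarly the goalkeeper's optimal q on dive left is 6/17, and the value is 0·(6/17) + (-1)·(11/17) = -11/17.

-11/17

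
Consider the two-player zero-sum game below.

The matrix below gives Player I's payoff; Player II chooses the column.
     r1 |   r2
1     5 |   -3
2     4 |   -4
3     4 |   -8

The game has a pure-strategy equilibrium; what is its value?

-3

Row minima: -3, -4, -8 → Player I's maximin is -3.
Column maxima: 5, -3 → Player II's minimax is -3.
They coincide at (1, r2), so the value is -3.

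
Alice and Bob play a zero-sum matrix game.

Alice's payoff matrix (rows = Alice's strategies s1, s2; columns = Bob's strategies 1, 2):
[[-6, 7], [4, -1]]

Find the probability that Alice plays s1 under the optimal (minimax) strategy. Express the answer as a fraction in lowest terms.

5/18

Row minima are -6 and -1, so Alice's maximin is -1; column maxima are 4 and 7, so Bob's minimax is 4. These differ, so the equilibrium is in mixed strategies.
Let Alice play s1 with probability p. Bob is indifferent when −6p + 4(1−p) = 7p − (1−p), giving p = 5/18.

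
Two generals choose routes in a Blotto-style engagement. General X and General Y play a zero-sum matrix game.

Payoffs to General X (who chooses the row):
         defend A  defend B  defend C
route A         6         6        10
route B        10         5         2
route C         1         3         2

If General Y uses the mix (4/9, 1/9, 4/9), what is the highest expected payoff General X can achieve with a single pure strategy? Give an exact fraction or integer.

route A: (6)·(4/9) + (6)·(1/9) + (10)·(4/9) = 70/9.
route B: (10)·(4/9) + (5)·(1/9) + (2)·(4/9) = 53/9.
route C: (1)·(4/9) + (3)·(1/9) + (2)·(4/9) = 5/3.
The best pure response is route A with expected payoff 70/9.

70/9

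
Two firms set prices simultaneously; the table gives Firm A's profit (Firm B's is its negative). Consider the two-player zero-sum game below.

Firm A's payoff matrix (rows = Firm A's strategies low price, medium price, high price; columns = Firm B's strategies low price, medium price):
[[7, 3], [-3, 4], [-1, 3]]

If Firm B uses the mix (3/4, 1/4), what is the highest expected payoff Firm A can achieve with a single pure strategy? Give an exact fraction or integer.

6

low price: (7)·(3/4) + (3)·(1/4) = 6.
medium price: (-3)·(3/4) + (4)·(1/4) = -5/4.
high price: (-1)·(3/4) + (3)·(1/4) = 0.
The best pure response is low price with expected payoff 6.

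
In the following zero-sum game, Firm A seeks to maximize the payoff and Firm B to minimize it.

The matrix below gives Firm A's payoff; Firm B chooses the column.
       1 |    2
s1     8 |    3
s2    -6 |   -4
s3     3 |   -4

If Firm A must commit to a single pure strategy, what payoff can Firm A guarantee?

3

The worst-case payoff for each row is s1: 3, s2: -6, s3: -4.
The best of these is 3.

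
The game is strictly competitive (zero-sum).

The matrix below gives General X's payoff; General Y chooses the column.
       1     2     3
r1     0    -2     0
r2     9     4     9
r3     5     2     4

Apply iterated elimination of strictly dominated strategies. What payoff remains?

Row r1 is strictly dominated by row r2 (9>0, 4>-2, 9>0); eliminate r1.
Row r3 is strictly dominated by row r2 (9>5, 4>2, 9>4); eliminate r3.
Column 1 is strictly dominated by 2 for General Y (4<9); eliminate 1.
Column 3 is strictly dominated by 2 for General Y (4<9); eliminate 3.
Only (r2, 2) remains, with payoff 4.

4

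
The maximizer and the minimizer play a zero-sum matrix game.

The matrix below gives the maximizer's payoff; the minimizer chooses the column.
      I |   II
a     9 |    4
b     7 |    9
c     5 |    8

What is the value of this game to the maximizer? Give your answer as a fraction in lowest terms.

53/7

Row c is strictly dominated by row b, so the maximizer never plays it.
The remaining 2×2 game on (a, b) × (I, II) has no saddle point. Let the maximizer play a with probability p; indifference gives 9p + 7(1−p) = 4p + 9(1−p), so p = 2/7.
Similarly the minimizer's optimal q on I is 5/7, and the value is 9·(5/7) + (4)·(2/7) = 53/7.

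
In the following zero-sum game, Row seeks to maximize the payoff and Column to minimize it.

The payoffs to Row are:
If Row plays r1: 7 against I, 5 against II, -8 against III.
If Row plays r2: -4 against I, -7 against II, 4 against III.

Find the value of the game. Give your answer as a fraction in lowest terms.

-3/2

Column I is strictly dominated by II for Column (it gives Row more in every row).
The remaining 2×2 game on (r1, r2) × (II, III) has no saddle point. Let Row play r1 with probability p; indifference gives 5p − 7(1−p) = −8p + 4(1−p), so p = 11/24.
Similarly Column's optimal q on II is 1/2, and the value is 5·(1/2) + (-8)·(1/2) = -3/2.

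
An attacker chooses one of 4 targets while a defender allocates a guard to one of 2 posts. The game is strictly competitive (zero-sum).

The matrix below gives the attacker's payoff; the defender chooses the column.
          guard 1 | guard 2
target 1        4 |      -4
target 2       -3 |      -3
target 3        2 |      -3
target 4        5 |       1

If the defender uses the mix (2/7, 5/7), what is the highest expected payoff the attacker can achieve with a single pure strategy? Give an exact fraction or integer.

15/7

target 1: (4)·(2/7) + (-4)·(5/7) = -12/7.
target 2: (-3)·(2/7) + (-3)·(5/7) = -3.
target 3: (2)·(2/7) + (-3)·(5/7) = -11/7.
target 4: (5)·(2/7) + (1)·(5/7) = 15/7.
The best pure response is target 4 with expected payoff 15/7.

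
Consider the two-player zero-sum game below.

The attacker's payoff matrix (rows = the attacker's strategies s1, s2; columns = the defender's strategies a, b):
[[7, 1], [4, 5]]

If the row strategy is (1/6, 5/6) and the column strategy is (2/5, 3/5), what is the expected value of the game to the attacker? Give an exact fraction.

Against (2/5, 3/5), each row's expected payoff is s1: 17/5; s2: 23/5.
Taking the (1/6, 5/6)-weighted average: (1/6)·(17/5) + (5/6)·(23/5) = 22/5.

22/5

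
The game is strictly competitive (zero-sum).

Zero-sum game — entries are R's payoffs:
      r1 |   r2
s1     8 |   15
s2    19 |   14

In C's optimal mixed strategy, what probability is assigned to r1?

Row minima are 8 and 14, so R's maximin is 14; column maxima are 19 and 15, so C's minimax is 15. These differ, so the equilibrium is in mixed strategies.
Let C play r1 with probability q. R is indifferent when 8q + 15(1−q) = 19q + 14(1−q), giving q = 1/12.

1/12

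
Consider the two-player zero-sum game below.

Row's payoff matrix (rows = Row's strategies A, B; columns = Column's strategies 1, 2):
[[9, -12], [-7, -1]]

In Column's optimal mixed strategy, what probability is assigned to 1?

11/27

Row minima are -12 and -7, so Row's maximin is -7; column maxima are 9 and -1, so Column's minimax is -1. These differ, so the equilibrium is in mixed strategies.
Let Column play 1 with probability q. Row is indifferent when 9q − 12(1−q) = −7q − (1−q), giving q = 11/27.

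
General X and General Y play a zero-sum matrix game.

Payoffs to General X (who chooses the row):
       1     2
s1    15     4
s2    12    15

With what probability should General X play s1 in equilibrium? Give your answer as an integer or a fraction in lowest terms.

3/14

Row minima are 4 and 12, so General X's maximin is 12; column maxima are 15 and 15, so General Y's minimax is 15. These differ, so the equilibrium is in mixed strategies.
Let General X play s1 with probability p. General Y is indifferent when 15p + 12(1−p) = 4p + 15(1−p), giving p = 3/14.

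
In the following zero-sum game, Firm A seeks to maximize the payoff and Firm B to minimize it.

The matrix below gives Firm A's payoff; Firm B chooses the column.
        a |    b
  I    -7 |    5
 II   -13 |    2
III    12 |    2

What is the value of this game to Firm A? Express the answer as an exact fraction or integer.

37/11

Row II is strictly dominated by row I, so Firm A never plays it.
The remaining 2×2 game on (I, III) × (a, b) has no saddle point. Let Firm A play I with probability p; indifference gives −7p + 12(1−p) = 5p + 2(1−p), so p = 5/11.
Similarly Firm B's optimal q on a is 3/22, and the value is -7·(3/22) + (5)·(19/22) = 37/11.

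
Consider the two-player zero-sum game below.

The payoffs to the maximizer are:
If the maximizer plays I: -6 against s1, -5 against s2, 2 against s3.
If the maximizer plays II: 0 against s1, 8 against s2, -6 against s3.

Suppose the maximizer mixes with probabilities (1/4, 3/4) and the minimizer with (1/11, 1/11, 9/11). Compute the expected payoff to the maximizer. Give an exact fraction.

-131/44

Against (1/11, 1/11, 9/11), each row's expected payoff is I: 7/11; II: -46/11.
Taking the (1/4, 3/4)-weighted average: (1/4)·(7/11) + (3/4)·(-46/11) = -131/44.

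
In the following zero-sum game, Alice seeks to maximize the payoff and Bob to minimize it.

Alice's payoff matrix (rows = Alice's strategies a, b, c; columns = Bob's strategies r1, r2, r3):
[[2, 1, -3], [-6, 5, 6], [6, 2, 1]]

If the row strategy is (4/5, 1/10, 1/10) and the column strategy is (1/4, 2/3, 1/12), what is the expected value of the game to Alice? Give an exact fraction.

151/120

Against (1/4, 2/3, 1/12), each row's expected payoff is a: 11/12; b: 7/3; c: 35/12.
Taking the (4/5, 1/10, 1/10)-weighted average: (4/5)·(11/12) + (1/10)·(7/3) + (1/10)·(35/12) = 151/120.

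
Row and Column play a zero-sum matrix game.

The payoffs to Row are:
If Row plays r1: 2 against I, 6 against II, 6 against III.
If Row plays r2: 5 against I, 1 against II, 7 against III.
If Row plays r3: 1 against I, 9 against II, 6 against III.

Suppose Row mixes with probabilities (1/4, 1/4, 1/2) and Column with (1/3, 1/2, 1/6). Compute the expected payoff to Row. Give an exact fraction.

59/12

Against (1/3, 1/2, 1/6), each row's expected payoff is r1: 14/3; r2: 10/3; r3: 35/6.
Taking the (1/4, 1/4, 1/2)-weighted average: (1/4)·(14/3) + (1/4)·(10/3) + (1/2)·(35/6) = 59/12.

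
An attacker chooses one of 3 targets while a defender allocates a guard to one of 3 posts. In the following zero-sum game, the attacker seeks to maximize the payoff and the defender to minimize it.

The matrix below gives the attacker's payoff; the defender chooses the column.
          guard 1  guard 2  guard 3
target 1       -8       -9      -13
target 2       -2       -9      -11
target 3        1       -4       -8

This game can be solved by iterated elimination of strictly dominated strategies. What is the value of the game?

-8

Column guard 2 is strictly dominated by guard 3 for the defender (-13<-9, -11<-9, -8<-4); eliminate guard 2.
Column guard 1 is strictly dominated by guard 3 for the defender (-13<-8, -11<-2, -8<1); eliminate guard 1.
Row target 1 is strictly dominated by row target 2 (-11>-13); eliminate target 1.
Row target 2 is strictly dominated by row target 3 (-8>-11); eliminate target 2.
Only (target 3, guard 3) remains, with payoff -8.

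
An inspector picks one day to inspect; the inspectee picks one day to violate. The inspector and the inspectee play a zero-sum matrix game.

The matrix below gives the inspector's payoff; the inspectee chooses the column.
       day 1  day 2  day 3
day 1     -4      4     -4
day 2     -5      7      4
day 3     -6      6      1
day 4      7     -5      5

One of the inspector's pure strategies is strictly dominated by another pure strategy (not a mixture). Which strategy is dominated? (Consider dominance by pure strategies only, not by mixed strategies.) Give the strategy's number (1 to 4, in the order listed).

3

Compare day 3 with day 2: -5 > -6, 7 > 6, 4 > 1.
So day 2 strictly dominates day 3 for the inspector; day 3 is strictly dominated.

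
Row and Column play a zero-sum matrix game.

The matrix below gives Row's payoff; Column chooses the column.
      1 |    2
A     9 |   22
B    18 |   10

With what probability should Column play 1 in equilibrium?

Row minima are 9 and 10, so Row's maximin is 10; column maxima are 18 and 22, so Column's minimax is 18. These differ, so the equilibrium is in mixed strategies.
Let Column play 1 with probability q. Row is indifferent when 9q + 22(1−q) = 18q + 10(1−q), giving q = 4/7.

4/7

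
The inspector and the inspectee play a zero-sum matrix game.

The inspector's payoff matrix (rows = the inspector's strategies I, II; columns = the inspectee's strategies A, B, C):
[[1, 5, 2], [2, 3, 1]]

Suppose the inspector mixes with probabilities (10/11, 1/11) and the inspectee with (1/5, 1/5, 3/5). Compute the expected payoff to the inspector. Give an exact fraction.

128/55

Against (1/5, 1/5, 3/5), each row's expected payoff is I: 12/5; II: 8/5.
Taking the (10/11, 1/11)-weighted average: (10/11)·(12/5) + (1/11)·(8/5) = 128/55.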